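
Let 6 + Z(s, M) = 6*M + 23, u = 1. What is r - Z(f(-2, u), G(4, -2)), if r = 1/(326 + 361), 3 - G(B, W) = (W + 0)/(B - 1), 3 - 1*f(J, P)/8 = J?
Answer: -26792/687 ≈ -38.999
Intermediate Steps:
f(J, P) = 24 - 8*J
G(B, W) = 3 - W/(-1 + B) (G(B, W) = 3 - (W + 0)/(B - 1) = 3 - W/(-1 + B))
r = 1/687 ≈ 0.0014556
Z(s, M) = 17 + 6*M (Z(s, M) = -6 + (6*M + 23) = -6 + (23 + 6*M) = 17 + 6*M)
r - Z(f(-2, u), G(4, -2)) = 1/687 - (17 + 6*((-3 - 1*(-2) + 3*4)/(-1 + 4))) = 1/687 - (17 + 6*((-3 + 2 + 12)/3)) = 1/687 - (17 + 6*((⅓)*11)) = 1/687 - (17 + 6*(11/3)) = 1/687 - (17 + 22) = 1/687 - 1*39 = 1/687 - 39 = -26792/687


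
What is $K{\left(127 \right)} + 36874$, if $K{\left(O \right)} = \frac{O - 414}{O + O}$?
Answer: $\frac{9365709}{254} \approx 36873.0$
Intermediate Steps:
$K{\left(O \right)} = \frac{-414 + O}{2 O}$
$K{\left(127 \right)} + 36874 = \frac{-414 + 127}{2 \cdot 127} + 36874 = \frac{1}{2} \cdot \frac{1}{127} \left(-287\right) + 36874 = - \frac{287}{254} + 36874 = \frac{9365709}{254}$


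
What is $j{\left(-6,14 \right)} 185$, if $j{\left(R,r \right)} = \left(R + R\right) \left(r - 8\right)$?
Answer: $-13320$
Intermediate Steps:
$j{\left(R,r \right)} = 2 R \left(-8 + r\right)$
$j{\left(-6,14 \right)} 185 = 2 \left(-6\right) \left(-8 + 14\right) 185 = 2 \left(-6\right) 6 \cdot 185 = \left(-72\right) 185 = -13320$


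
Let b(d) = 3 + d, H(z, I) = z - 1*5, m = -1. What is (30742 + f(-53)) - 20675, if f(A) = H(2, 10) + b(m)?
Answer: 10066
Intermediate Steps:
H(z, I) = -5 + z (H(z, I) = z - 5 = -5 + z)
f(A) = -1 (f(A) = (-5 + 2) + (3 - 1) = -3 + 2 = -1)
(30742 + f(-53)) - 20675 = (30742 - 1) - 20675 = 30741 - 20675 = 10066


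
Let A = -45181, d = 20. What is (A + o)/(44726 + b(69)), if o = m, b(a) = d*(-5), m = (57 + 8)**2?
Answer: -20478/22313 ≈ -0.91776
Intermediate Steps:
m = 4225 (m = 65**2 = 4225)
b(a) = -100 (b(a) = 20*(-5) = -100)
o = 4225
(A + o)/(44726 + b(69)) = (-45181 + 4225)/(44726 - 100) = -40956/44626 = -40956*1/44626 = -20478/22313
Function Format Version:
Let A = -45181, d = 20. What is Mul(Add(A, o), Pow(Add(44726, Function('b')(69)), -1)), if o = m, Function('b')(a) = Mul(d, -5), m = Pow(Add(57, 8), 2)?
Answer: Rational(-20478, 22313) ≈ -0.91776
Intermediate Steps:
m = 4225 (m = Pow(65, 2) = 4225)
Function('b')(a) = -100 (Function('b')(a) = Mul(20, -5) = -100)
o = 4225
Mul(Add(A, o), Pow(Add(44726, Function('b')(69)), -1)) = Mul(Add(-45181, 4225), Pow(Add(44726, -100), -1)) = Mul(-40956, Pow(44626, -1)) = Mul(-40956, Rational(1, 44626)) = Rational(-20478, 22313)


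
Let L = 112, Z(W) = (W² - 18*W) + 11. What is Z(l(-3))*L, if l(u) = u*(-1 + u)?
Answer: -6832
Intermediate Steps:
Z(W) = 11 + W² - 18*W
Z(l(-3))*L = (11 + (-3*(-1 - 3))² - (-54)*(-1 - 3))*112 = (11 + (-3*(-4))² - (-54)*(-4))*112 = (11 + 12² - 18*12)*112 = (11 + 144 - 216)*112 = -61*112 = -6832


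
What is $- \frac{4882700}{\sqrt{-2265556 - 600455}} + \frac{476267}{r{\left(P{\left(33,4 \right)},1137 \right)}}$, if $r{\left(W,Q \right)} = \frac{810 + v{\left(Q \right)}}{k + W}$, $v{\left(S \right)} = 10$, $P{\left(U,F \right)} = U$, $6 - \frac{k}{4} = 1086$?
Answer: $- \frac{2041756629}{820} + \frac{4882700 i \sqrt{2866011}}{2866011} \approx -2.4899 \cdot 10^{6} + 2884.2 i$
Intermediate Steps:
$k = -4320$ ($k = 24 - 4344 = -4320$)
$r{\left(W,Q \right)} = \frac{820}{-4320 + W}$ ($r{\left(W,Q \right)} = \frac{810 + 10}{-4320 + W} = \frac{820}{-4320 + W}$)
$- \frac{4882700}{\sqrt{-2265556 - 600455}} + \frac{476267}{r{\left(P{\left(33,4 \right)},1137 \right)}} = - \frac{4882700}{\sqrt{-2265556 - 600455}} + \frac{476267}{820 \frac{1}{-4320 + 33}} = - \frac{4882700}{\sqrt{-2866011}} + \frac{476267}{820 \frac{1}{-4287}} = - \frac{4882700}{i \sqrt{2866011}} + \frac{476267}{820 \left(- \frac{1}{4287}\right)} = - 4882700 \left(- \frac{i \sqrt{2866011}}{2866011}\right) + \frac{476267}{- \frac{820}{4287}} = \frac{4882700 i \sqrt{2866011}}{2866011} + 476267 \left(- \frac{4287}{820}\right) = \frac{4882700 i \sqrt{2866011}}{2866011} - \frac{2041756629}{820} = - \frac{2041756629}{820} + \frac{4882700 i \sqrt{2866011}}{2866011}$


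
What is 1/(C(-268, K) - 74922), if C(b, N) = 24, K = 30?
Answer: -1/74898 ≈ -1.3351e-5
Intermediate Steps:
1/(C(-268, K) - 74922) = 1/(24 - 74922) = 1/(-74898) = -1/74898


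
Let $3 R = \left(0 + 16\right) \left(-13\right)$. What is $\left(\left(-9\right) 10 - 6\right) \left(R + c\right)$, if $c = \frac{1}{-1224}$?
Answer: $\frac{339460}{51} \approx 6656.1$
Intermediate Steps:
$c = - \frac{1}{1224} \approx -0.00081699$
$R = - \frac{208}{3}$ ($R = \frac{\left(0 + 16\right) \left(-13\right)}{3} = \frac{16 \left(-13\right)}{3} = \frac{1}{3} \left(-208\right) = - \frac{208}{3} \approx -69.333$)
$\left(\left(-9\right) 10 - 6\right) \left(R + c\right) = \left(\left(-9\right) 10 - 6\right) \left(- \frac{208}{3} - \frac{1}{1224}\right) = \left(-90 - 6\right) \left(- \frac{84865}{1224}\right) = \left(-96\right) \left(- \frac{84865}{1224}\right) = \frac{339460}{51}$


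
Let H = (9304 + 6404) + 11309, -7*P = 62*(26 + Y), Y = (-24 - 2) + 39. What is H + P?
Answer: 186701/7 ≈ 26672.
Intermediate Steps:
Y = 13 (Y = -26 + 39 = 13)
P = -2418/7 (P = -62*(26 + 13)/7 = -62*39/7 = -⅐*2418 = -2418/7 ≈ -345.43)
H = 27017 (H = 15708 + 11309 = 27017)
H + P = 27017 - 2418/7 = 186701/7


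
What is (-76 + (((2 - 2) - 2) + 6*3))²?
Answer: 3600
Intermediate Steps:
(-76 + (((2 - 2) - 2) + 6*3))² = (-76 + ((0 - 2) + 18))² = (-76 + (-2 + 18))² = (-76 + 16)² = (-60)² = 3600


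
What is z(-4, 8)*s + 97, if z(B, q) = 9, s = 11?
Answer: 196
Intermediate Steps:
z(-4, 8)*s + 97 = 9*11 + 97 = 99 + 97 = 196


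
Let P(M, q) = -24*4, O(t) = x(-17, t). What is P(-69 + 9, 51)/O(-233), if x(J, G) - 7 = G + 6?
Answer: 24/55 ≈ 0.43636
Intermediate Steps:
x(J, G) = 13 + G (x(J, G) = 7 + (G + 6) = 7 + (6 + G) = 13 + G)
O(t) = 13 + t
P(M, q) = -96
P(-69 + 9, 51)/O(-233) = -96/(13 - 233) = -96/(-220) = -96*(-1/220) = 24/55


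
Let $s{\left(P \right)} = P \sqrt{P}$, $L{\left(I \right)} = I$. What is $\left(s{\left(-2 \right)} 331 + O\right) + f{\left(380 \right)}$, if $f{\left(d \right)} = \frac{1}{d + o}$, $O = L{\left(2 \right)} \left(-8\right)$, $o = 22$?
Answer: $- \frac{6431}{402} - 662 i \sqrt{2} \approx -15.998 - 936.21 i$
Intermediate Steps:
$s{\left(P \right)} = P^{\frac{3}{2}}$
$O = -16$ ($O = 2 \left(-8\right) = -16$)
$f{\left(d \right)} = \frac{1}{22 + d}$ ($f{\left(d \right)} = \frac{1}{d + 22} = \frac{1}{22 + d}$)
$\left(s{\left(-2 \right)} 331 + O\right) + f{\left(380 \right)} = \left(\left(-2\right)^{\frac{3}{2}} \cdot 331 - 16\right) + \frac{1}{22 + 380} = \left(- 2 i \sqrt{2} \cdot 331 - 16\right) + \frac{1}{402} = \left(- 662 i \sqrt{2} - 16\right) + \frac{1}{402} = \left(-16 - 662 i \sqrt{2}\right) + \frac{1}{402} = - \frac{6431}{402} - 662 i \sqrt{2}$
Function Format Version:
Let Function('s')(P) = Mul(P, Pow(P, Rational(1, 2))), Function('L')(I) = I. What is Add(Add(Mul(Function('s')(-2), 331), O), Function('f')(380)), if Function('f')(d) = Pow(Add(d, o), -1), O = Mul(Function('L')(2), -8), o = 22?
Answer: Add(Rational(-6431, 402), Mul(-662, I, Pow(2, Rational(1, 2)))) ≈ Add(-15.998, Mul(-936.21, I))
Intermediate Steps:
Function('s')(P) = Pow(P, Rational(3, 2))
O = -16 (O = Mul(2, -8) = -16)
Function('f')(d) = Pow(Add(22, d), -1) (Function('f')(d) = Pow(Add(d, 22), -1) = Pow(Add(22, d), -1))
Add(Add(Mul(Function('s')(-2), 331), O), Function('f')(380)) = Add(Add(Mul(Pow(-2, Rational(3, 2)), 331), -16), Pow(Add(22, 380), -1)) = Add(Add(Mul(Mul(-2, I, Pow(2, Rational(1, 2))), 331), -16), Pow(402, -1)) = Add(Add(Mul(-662, I, Pow(2, Rational(1, 2))), -16), Rational(1, 402)) = Add(Add(-16, Mul(-662, I, Pow(2, Rational(1, 2)))), Rational(1, 402)) = Add(Rational(-6431, 402), Mul(-662, I, Pow(2, Rational(1, 2))))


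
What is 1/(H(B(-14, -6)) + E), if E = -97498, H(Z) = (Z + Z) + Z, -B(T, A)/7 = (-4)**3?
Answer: -1/96154 ≈ -1.0400e-5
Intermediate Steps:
B(T, A) = 448 (B(T, A) = -7*(-4)**3 = -7*(-64) = 448)
H(Z) = 3*Z (H(Z) = 2*Z + Z = 3*Z)
1/(H(B(-14, -6)) + E) = 1/(3*448 - 97498) = 1/(1344 - 97498) = 1/(-96154) = -1/96154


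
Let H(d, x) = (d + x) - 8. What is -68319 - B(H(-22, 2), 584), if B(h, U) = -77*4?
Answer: -68011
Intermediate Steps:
H(d, x) = -8 + d + x
B(h, U) = -308
-68319 - B(H(-22, 2), 584) = -68319 - 1*(-308) = -68319 + 308 = -68011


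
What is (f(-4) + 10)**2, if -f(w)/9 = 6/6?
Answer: 1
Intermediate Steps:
f(w) = -9 (f(w) = -54/6 = -9*1 = -9)
(f(-4) + 10)**2 = (-9 + 10)**2 = 1**2 = 1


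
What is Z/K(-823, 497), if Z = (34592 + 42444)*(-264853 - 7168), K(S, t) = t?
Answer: -20955409756/497 ≈ -4.2164e+7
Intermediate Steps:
Z = -20955409756 (Z = 77036*(-272021) = -20955409756)
Z/K(-823, 497) = -20955409756/497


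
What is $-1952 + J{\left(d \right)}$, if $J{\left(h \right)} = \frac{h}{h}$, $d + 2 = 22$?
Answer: $-1951$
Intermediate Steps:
$d = 20$ ($d = -2 + 22 = 20$)
$J{\left(h \right)} = 1$
$-1952 + J{\left(d \right)} = -1952 + 1 = -1951$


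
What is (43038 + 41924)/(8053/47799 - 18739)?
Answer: -2030549319/447848704 ≈ -4.5340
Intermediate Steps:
(43038 + 41924)/(8053/47799 - 18739) = 84962/(8053*(1/47799) - 18739) = 84962/(8053/47799 - 18739) = 84962/(-895697408/47799) = 84962*(-47799/895697408) = -2030549319/447848704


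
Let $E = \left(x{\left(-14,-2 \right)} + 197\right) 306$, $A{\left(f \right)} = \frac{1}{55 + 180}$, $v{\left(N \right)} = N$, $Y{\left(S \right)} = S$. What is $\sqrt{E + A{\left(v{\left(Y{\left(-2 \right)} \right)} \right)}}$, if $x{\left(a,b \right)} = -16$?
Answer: $\frac{\sqrt{3058692085}}{235} \approx 235.34$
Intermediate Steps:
$A{\left(f \right)} = \frac{1}{235}$
$E = 55386$ ($E = \left(-16 + 197\right) 306 = 181 \cdot 306 = 55386$)
$\sqrt{E + A{\left(v{\left(Y{\left(-2 \right)} \right)} \right)}} = \sqrt{55386 + \frac{1}{235}} = \sqrt{\frac{13015711}{235}} = \frac{\sqrt{3058692085}}{235}$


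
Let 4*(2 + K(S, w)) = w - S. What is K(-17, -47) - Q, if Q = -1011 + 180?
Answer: 1643/2 ≈ 821.50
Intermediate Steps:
Q = -831
K(S, w) = -2 - S/4 + w/4 (K(S, w) = -2 + (w - S)/4 = -2 + (-S/4 + w/4) = -2 - S/4 + w/4)
K(-17, -47) - Q = (-2 - 1/4*(-17) + (1/4)*(-47)) - 1*(-831) = (-2 + 17/4 - 47/4) + 831 = -19/2 + 831 = 1643/2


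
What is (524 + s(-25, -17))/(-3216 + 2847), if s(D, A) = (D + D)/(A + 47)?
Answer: -1567/1107 ≈ -1.4155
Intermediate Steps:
s(D, A) = 2*D/(47 + A) (s(D, A) = (2*D)/(47 + A) = 2*D/(47 + A))
(524 + s(-25, -17))/(-3216 + 2847) = (524 + 2*(-25)/(47 - 17))/(-3216 + 2847) = (524 + 2*(-25)/30)/(-369) = (524 + 2*(-25)*(1/30))*(-1/369) = (524 - 5/3)*(-1/369) = (1567/3)*(-1/369) = -1567/1107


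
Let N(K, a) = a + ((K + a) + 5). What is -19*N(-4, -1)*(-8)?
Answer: -152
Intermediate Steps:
N(K, a) = 5 + K + 2*a (N(K, a) = a + (5 + K + a) = 5 + K + 2*a)
-19*N(-4, -1)*(-8) = -19*(5 - 4 + 2*(-1))*(-8) = -19*(5 - 4 - 2)*(-8) = -19*(-1)*(-8) = 19*(-8) = -152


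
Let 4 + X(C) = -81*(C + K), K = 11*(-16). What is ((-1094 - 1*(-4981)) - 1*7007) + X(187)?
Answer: -4015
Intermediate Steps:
K = -176
X(C) = 14252 - 81*C (X(C) = -4 - 81*(C - 176) = -4 - 81*(-176 + C) = -4 + (14256 - 81*C) = 14252 - 81*C)
((-1094 - 1*(-4981)) - 1*7007) + X(187) = ((-1094 - 1*(-4981)) - 1*7007) + (14252 - 81*187) = ((-1094 + 4981) - 7007) + (14252 - 15147) = (3887 - 7007) - 895 = -3120 - 895 = -4015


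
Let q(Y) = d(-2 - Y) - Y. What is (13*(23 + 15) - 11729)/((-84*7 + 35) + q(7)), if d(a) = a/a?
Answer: 11235/559 ≈ 20.098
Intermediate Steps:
d(a) = 1
q(Y) = 1 - Y
(13*(23 + 15) - 11729)/((-84*7 + 35) + q(7)) = (13*(23 + 15) - 11729)/((-84*7 + 35) + (1 - 1*7)) = (13*38 - 11729)/((-588 + 35) + (1 - 7)) = (494 - 11729)/(-553 - 6) = -11235/(-559) = -11235*(-1/559) = 11235/559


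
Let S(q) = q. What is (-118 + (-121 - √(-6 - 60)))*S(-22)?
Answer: 5258 + 22*I*√66 ≈ 5258.0 + 178.73*I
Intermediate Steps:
(-118 + (-121 - √(-6 - 60)))*S(-22) = (-118 + (-121 - √(-6 - 60)))*(-22) = (-118 + (-121 - √(-66)))*(-22) = (-118 + (-121 - I*√66))*(-22) = (-239 - I*√66)*(-22) = 5258 + 22*I*√66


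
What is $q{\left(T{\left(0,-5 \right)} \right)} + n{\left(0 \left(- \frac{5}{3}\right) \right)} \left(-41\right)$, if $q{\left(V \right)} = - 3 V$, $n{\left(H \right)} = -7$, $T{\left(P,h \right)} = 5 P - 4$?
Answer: $299$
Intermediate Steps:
$T{\left(P,h \right)} = -4 + 5 P$
$q{\left(T{\left(0,-5 \right)} \right)} + n{\left(0 \left(- \frac{5}{3}\right) \right)} \left(-41\right) = - 3 \left(-4 + 5 \cdot 0\right) - -287 = - 3 \left(-4 + 0\right) + 287 = \left(-3\right) \left(-4\right) + 287 = 12 + 287 = 299$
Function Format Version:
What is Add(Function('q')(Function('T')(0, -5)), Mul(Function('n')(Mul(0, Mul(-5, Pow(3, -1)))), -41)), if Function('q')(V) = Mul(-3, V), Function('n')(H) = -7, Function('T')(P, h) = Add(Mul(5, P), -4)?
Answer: 299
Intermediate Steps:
Function('T')(P, h) = Add(-4, Mul(5, P))
Add(Function('q')(Function('T')(0, -5)), Mul(Function('n')(Mul(0, Mul(-5, Pow(3, -1)))), -41)) = Add(Mul(-3, Add(-4, Mul(5, 0))), Mul(-7, -41)) = Add(Mul(-3, Add(-4, 0)), 287) = Add(Mul(-3, -4), 287) = Add(12, 287) = 299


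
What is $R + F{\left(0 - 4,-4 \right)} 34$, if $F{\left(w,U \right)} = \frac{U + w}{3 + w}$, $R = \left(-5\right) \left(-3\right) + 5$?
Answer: $292$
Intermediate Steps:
$R = 20$ ($R = 15 + 5 = 20$)
$F{\left(w,U \right)} = \frac{U + w}{3 + w}$
$R + F{\left(0 - 4,-4 \right)} 34 = 20 + \frac{-4 + \left(0 - 4\right)}{3 + \left(0 - 4\right)} 34 = 20 + \frac{-4 - 4}{3 - 4} \cdot 34 = 20 + \frac{1}{-1} \left(-8\right) 34 = 20 + \left(-1\right) \left(-8\right) 34 = 20 + 8 \cdot 34 = 20 + 272 = 292$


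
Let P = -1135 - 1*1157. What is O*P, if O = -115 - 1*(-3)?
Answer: 256704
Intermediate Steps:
O = -112 (O = -115 + 3 = -112)
P = -2292 (P = -1135 - 1157 = -2292)
O*P = -112*(-2292) = 256704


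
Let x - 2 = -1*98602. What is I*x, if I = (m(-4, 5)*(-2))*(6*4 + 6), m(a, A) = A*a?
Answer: -118320000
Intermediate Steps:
x = -98600 (x = 2 - 1*98602 = 2 - 98602 = -98600)
I = 1200 (I = ((5*(-4))*(-2))*(6*4 + 6) = (-20*(-2))*(24 + 6) = 40*30 = 1200)
I*x = 1200*(-98600) = -118320000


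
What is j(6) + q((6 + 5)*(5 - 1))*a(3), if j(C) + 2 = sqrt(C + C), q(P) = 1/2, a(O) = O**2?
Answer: 5/2 + 2*sqrt(3) ≈ 5.9641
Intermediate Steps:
q(P) = 1/2
j(C) = -2 + sqrt(2)*sqrt(C) (j(C) = -2 + sqrt(C + C) = -2 + sqrt(2*C) = -2 + sqrt(2)*sqrt(C))
j(6) + q((6 + 5)*(5 - 1))*a(3) = (-2 + sqrt(2)*sqrt(6)) + (1/2)*3**2 = (-2 + 2*sqrt(3)) + (1/2)*9 = (-2 + 2*sqrt(3)) + 9/2 = 5/2 + 2*sqrt(3)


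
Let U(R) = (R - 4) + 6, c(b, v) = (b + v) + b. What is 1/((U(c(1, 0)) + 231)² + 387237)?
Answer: 1/442462 ≈ 2.2601e-6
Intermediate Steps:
c(b, v) = v + 2*b
U(R) = 2 + R (U(R) = (-4 + R) + 6 = 2 + R)
1/((U(c(1, 0)) + 231)² + 387237) = 1/(((2 + (0 + 2*1)) + 231)² + 387237) = 1/(((2 + (0 + 2)) + 231)² + 387237) = 1/(((2 + 2) + 231)² + 387237) = 1/((4 + 231)² + 387237) = 1/(235² + 387237) = 1/(55225 + 387237) = 1/442462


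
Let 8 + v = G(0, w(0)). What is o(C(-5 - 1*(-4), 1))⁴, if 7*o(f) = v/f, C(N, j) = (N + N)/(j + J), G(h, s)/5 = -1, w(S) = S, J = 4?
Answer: 17850625/38416 ≈ 464.67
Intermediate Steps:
G(h, s) = -5 (G(h, s) = 5*(-1) = -5)
v = -13 (v = -8 - 5 = -13)
C(N, j) = 2*N/(4 + j) (C(N, j) = (N + N)/(j + 4) = (2*N)/(4 + j) = 2*N/(4 + j))
o(f) = -13/(7*f) (o(f) = (-13/f)/7 = -13/(7*f))
o(C(-5 - 1*(-4), 1))⁴ = (-13*(4 + 1)/(2*(-5 - 1*(-4)))/7)⁴ = (-13*5/(2*(-5 + 4))/7)⁴ = (-13/(7*(2*(-1)*(⅕))))⁴ = (-13/(7*(-⅖)))⁴ = (-13/7*(-5/2))⁴ = (65/14)⁴ = 17850625/38416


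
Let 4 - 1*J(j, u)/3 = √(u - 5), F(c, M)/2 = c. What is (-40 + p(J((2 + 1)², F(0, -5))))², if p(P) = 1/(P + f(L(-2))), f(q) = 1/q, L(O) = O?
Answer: 36*(12240*√5 + 15409*I)/(276*√5 + 349*I) ≈ 1594.8 - 3.0228*I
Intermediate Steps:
F(c, M) = 2*c
J(j, u) = 12 - 3*√(-5 + u) (J(j, u) = 12 - 3*√(u - 5) = 12 - 3*√(-5 + u))
p(P) = 1/(-½ + P) (p(P) = 1/(P + 1/(-2)) = 1/(P - ½) = 1/(-½ + P))
(-40 + p(J((2 + 1)², F(0, -5))))² = (-40 + 2/(-1 + 2*(12 - 3*√(-5 + 2*0))))² = (-40 + 2/(-1 + 2*(12 - 3*√(-5 + 0))))² = (-40 + 2/(-1 + 2*(12 - 3*I*√5)))² = (-40 + 2/(-1 + (24 - 6*I*√5)))² = (-40 + 2/(23 - 6*I*√5))²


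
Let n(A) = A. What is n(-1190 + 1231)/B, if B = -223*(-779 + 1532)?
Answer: -41/167919 ≈ -0.00024417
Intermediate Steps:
B = -167919 (B = -223*753 = -167919)
n(-1190 + 1231)/B = (-1190 + 1231)/(-167919) = 41*(-1/167919) = -41/167919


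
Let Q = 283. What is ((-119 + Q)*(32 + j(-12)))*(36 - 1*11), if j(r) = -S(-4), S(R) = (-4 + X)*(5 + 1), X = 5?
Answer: 106600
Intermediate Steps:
S(R) = 6 (S(R) = (-4 + 5)*(5 + 1) = 1*6 = 6)
j(r) = -6 (j(r) = -1*6 = -6)
((-119 + Q)*(32 + j(-12)))*(36 - 1*11) = ((-119 + 283)*(32 - 6))*(36 - 1*11) = (164*26)*(36 - 11) = 4264*25 = 106600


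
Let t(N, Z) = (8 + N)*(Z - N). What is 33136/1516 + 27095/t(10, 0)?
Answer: -1755577/13644 ≈ -128.67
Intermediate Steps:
33136/1516 + 27095/t(10, 0) = 33136/1516 + 27095/(-1*10² - 8*10 + 8*0 + 10*0) = 33136*(1/1516) + 27095/(-1*100 - 80 + 0 + 0) = 8284/379 + 27095/(-100 - 80 + 0 + 0) = 8284/379 + 27095/(-180) = 8284/379 + 27095*(-1/180) = 8284/379 - 5419/36 = -1755577/13644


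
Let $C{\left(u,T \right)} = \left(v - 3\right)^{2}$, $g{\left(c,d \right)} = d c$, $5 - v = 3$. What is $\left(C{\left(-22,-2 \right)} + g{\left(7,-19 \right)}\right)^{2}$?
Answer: $17424$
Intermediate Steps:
$v = 2$ ($v = 5 - 3 = 2$)
$g{\left(c,d \right)} = c d$
$C{\left(u,T \right)} = 1$ ($C{\left(u,T \right)} = \left(2 - 3\right)^{2} = \left(-1\right)^{2} = 1$)
$\left(C{\left(-22,-2 \right)} + g{\left(7,-19 \right)}\right)^{2} = \left(1 + 7 \left(-19\right)\right)^{2} = \left(1 - 133\right)^{2} = \left(-132\right)^{2} = 17424$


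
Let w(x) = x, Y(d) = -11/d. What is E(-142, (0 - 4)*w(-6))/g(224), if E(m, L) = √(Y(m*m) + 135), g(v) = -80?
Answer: -√2722129/11360 ≈ -0.14524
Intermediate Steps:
E(m, L) = √(135 - 11/m²) (E(m, L) = √(-11/m² + 135) = √(135 - 11/m²))
E(-142, (0 - 4)*w(-6))/g(224) = √(135 - 11/(-142)²)/(-80) = √(135 - 11*1/20164)*(-1/80) = √(135 - 11/20164)*(-1/80) = √(2722129/20164)*(-1/80) = (√2722129/142)*(-1/80) = -√2722129/11360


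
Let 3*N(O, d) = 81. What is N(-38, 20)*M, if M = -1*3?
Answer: -81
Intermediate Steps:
N(O, d) = 27 (N(O, d) = (⅓)*81 = 27)
M = -3
N(-38, 20)*M = 27*(-3) = -81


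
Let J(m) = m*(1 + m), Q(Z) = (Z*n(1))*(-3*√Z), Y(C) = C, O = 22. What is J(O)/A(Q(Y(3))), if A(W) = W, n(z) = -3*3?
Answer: 506*√3/243 ≈ 3.6067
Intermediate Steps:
n(z) = -9
Q(Z) = 27*Z^(3/2) (Q(Z) = (Z*(-9))*(-3*√Z) = (-9*Z)*(-3*√Z) = 27*Z^(3/2))
J(O)/A(Q(Y(3))) = (22*(1 + 22))/((27*3^(3/2))) = (22*23)/((27*(3*√3))) = 506/((81*√3)) = 506*(√3/243) = 506*√3/243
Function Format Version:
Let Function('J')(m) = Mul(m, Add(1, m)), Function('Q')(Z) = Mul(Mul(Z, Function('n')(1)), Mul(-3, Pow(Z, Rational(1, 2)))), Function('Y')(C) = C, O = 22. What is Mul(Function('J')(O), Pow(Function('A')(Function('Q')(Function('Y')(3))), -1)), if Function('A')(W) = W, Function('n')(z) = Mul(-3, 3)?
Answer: Mul(Rational(506, 243), Pow(3, Rational(1, 2))) ≈ 3.6067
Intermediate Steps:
Function('n')(z) = -9
Function('Q')(Z) = Mul(27, Pow(Z, Rational(3, 2))) (Function('Q')(Z) = Mul(Mul(Z, -9), Mul(-3, Pow(Z, Rational(1, 2)))) = Mul(Mul(-9, Z), Mul(-3, Pow(Z, Rational(1, 2)))) = Mul(27, Pow(Z, Rational(3, 2))))
Mul(Function('J')(O), Pow(Function('A')(Function('Q')(Function('Y')(3))), -1)) = Mul(Mul(22, Add(1, 22)), Pow(Mul(27, Pow(3, Rational(3, 2))), -1)) = Mul(Mul(22, 23), Pow(Mul(27, Mul(3, Pow(3, Rational(1, 2)))), -1)) = Mul(506, Pow(Mul(81, Pow(3, Rational(1, 2))), -1)) = Mul(506, Mul(Rational(1, 243), Pow(3, Rational(1, 2)))) = Mul(Rational(506, 243), Pow(3, Rational(1, 2)))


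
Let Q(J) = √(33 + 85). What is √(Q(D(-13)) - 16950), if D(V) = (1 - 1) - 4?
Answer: √(-16950 + √118) ≈ 130.15*I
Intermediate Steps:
D(V) = -4 (D(V) = 0 - 4 = -4)
Q(J) = √118
√(Q(D(-13)) - 16950) = √(√118 - 16950) = √(-16950 + √118)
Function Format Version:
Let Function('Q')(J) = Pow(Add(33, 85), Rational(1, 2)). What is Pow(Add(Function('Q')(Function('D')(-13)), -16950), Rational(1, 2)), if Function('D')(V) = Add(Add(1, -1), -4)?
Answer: Pow(Add(-16950, Pow(118, Rational(1, 2))), Rational(1, 2)) ≈ Mul(130.15, I)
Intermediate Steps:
Function('D')(V) = -4 (Function('D')(V) = Add(0, -4) = -4)
Function('Q')(J) = Pow(118, Rational(1, 2))
Pow(Add(Function('Q')(Function('D')(-13)), -16950), Rational(1, 2)) = Pow(Add(Pow(118, Rational(1, 2)), -16950), Rational(1, 2)) = Pow(Add(-16950, Pow(118, Rational(1, 2))), Rational(1, 2))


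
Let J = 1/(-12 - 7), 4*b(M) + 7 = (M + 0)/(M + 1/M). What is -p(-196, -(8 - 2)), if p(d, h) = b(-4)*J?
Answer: -103/1292 ≈ -0.079721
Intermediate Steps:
b(M) = -7/4 + M/(4*(M + 1/M)) (b(M) = -7/4 + ((M + 0)/(M + 1/M))/4 = -7/4 + (M/(M + 1/M))/4 = -7/4 + M/(4*(M + 1/M)))
J = -1/19 (J = 1/(-19) = -1/19 ≈ -0.052632)
p(d, h) = 103/1292 (p(d, h) = ((-7 - 6*(-4)²)/(4*(1 + (-4)²)))*(-1/19) = ((-7 - 6*16)/(4*(1 + 16)))*(-1/19) = ((¼)*(-7 - 96)/17)*(-1/19) = ((¼)*(1/17)*(-103))*(-1/19) = -103/68*(-1/19) = 103/1292)
-p(-196, -(8 - 2)) = -1*103/1292 = -103/1292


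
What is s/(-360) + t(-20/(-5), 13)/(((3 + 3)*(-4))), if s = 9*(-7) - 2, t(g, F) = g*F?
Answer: -143/72 ≈ -1.9861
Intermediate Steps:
t(g, F) = F*g
s = -65 (s = -63 - 2 = -65)
s/(-360) + t(-20/(-5), 13)/(((3 + 3)*(-4))) = -65/(-360) + (13*(-20/(-5)))/(((3 + 3)*(-4))) = -65*(-1/360) + (13*(-20*(-⅕)))/((6*(-4))) = 13/72 + (13*4)/(-24) = 13/72 + 52*(-1/24) = 13/72 - 13/6 = -143/72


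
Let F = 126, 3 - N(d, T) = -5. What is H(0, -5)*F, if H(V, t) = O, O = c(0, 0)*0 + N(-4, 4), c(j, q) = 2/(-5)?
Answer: 1008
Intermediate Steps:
c(j, q) = -⅖ (c(j, q) = 2*(-⅕) = -⅖)
N(d, T) = 8 (N(d, T) = 3 - 1*(-5) = 3 + 5 = 8)
O = 8 (O = -⅖*0 + 8 = 0 + 8 = 8)
H(V, t) = 8
H(0, -5)*F = 8*126 = 1008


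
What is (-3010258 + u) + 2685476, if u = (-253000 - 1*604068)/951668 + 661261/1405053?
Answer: -108570217629759796/334285994601 ≈ -3.2478e+5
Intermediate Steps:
u = -143731257814/334285994601 (u = (-253000 - 604068)*(1/951668) + 661261*(1/1405053) = -857068*1/951668 + 661261/1405053 = -214267/237917 + 661261/1405053 = -143731257814/334285994601 ≈ -0.42997)
(-3010258 + u) + 2685476 = (-3010258 - 143731257814/334285994601) + 2685476 = -1006287233266874872/334285994601 + 2685476 = -108570217629759796/334285994601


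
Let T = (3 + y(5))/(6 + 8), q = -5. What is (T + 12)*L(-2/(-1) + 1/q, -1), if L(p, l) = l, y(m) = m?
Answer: -88/7 ≈ -12.571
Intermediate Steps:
T = 4/7 (T = (3 + 5)/(6 + 8) = 8/14 = 8*(1/14) = 4/7 ≈ 0.57143)
(T + 12)*L(-2/(-1) + 1/q, -1) = (4/7 + 12)*(-1) = (88/7)*(-1) = -88/7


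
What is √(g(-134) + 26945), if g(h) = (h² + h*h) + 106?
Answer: √62963 ≈ 250.92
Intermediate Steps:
g(h) = 106 + 2*h² (g(h) = (h² + h²) + 106 = 2*h² + 106 = 106 + 2*h²)
√(g(-134) + 26945) = √((106 + 2*(-134)²) + 26945) = √((106 + 2*17956) + 26945) = √((106 + 35912) + 26945) = √(36018 + 26945) = √62963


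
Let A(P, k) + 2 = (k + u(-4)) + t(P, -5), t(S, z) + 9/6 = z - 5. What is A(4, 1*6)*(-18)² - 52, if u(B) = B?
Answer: -3778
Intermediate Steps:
t(S, z) = -13/2 + z (t(S, z) = -3/2 + (z - 5) = -3/2 + (-5 + z) = -13/2 + z)
A(P, k) = -35/2 + k (A(P, k) = -2 + ((k - 4) + (-13/2 - 5)) = -2 + ((-4 + k) - 23/2) = -2 + (-31/2 + k) = -35/2 + k)
A(4, 1*6)*(-18)² - 52 = (-35/2 + 1*6)*(-18)² - 52 = (-35/2 + 6)*324 - 52 = -23/2*324 - 52 = -3726 - 52 = -3778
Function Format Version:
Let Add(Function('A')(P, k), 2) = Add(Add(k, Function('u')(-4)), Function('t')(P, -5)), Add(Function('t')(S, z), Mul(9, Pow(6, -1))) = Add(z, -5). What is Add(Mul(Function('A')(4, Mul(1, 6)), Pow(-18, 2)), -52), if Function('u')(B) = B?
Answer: -3778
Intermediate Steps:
Function('t')(S, z) = Add(Rational(-13, 2), z) (Function('t')(S, z) = Add(Rational(-3, 2), Add(z, -5)) = Add(Rational(-3, 2), Add(-5, z)) = Add(Rational(-13, 2), z))
Function('A')(P, k) = Add(Rational(-35, 2), k) (Function('A')(P, k) = Add(-2, Add(Add(k, -4), Add(Rational(-13, 2), -5))) = Add(-2, Add(Add(-4, k), Rational(-23, 2))) = Add(-2, Add(Rational(-31, 2), k)) = Add(Rational(-35, 2), k))
Add(Mul(Function('A')(4, Mul(1, 6)), Pow(-18, 2)), -52) = Add(Mul(Add(Rational(-35, 2), Mul(1, 6)), Pow(-18, 2)), -52) = Add(Mul(Add(Rational(-35, 2), 6), 324), -52) = Add(Mul(Rational(-23, 2), 324), -52) = Add(-3726, -52) = -3778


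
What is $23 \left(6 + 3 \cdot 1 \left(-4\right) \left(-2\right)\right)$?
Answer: $690$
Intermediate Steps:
$23 \left(6 + 3 \cdot 1 \left(-4\right) \left(-2\right)\right) = 23 \left(6 + 3 \left(-4\right) \left(-2\right)\right) = 23 \left(6 - -24\right) = 23 \left(6 + 24\right) = 23 \cdot 30 = 690$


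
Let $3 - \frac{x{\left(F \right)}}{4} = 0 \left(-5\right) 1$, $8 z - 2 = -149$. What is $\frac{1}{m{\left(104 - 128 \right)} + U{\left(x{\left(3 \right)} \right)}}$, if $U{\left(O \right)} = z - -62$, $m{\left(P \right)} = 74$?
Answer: $\frac{8}{941} \approx 0.0085016$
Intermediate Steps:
$z = - \frac{147}{8}$ ($z = \frac{1}{4} + \frac{1}{8} \left(-149\right) = \frac{1}{4} - \frac{149}{8} = - \frac{147}{8} \approx -18.375$)
$x{\left(F \right)} = 12$ ($x{\left(F \right)} = 12 - 4 \cdot 0 \left(-5\right) 1 = 12 - 4 \cdot 0 \cdot 1 = 12 - 0 = 12 + 0 = 12$)
$U{\left(O \right)} = \frac{349}{8}$ ($U{\left(O \right)} = - \frac{147}{8} - -62 = - \frac{147}{8} + 62 = \frac{349}{8}$)
$\frac{1}{m{\left(104 - 128 \right)} + U{\left(x{\left(3 \right)} \right)}} = \frac{1}{74 + \frac{349}{8}} = \frac{1}{\frac{941}{8}} = \frac{8}{941}$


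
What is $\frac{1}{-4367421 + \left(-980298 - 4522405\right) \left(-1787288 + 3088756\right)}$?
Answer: $- \frac{1}{7161596235425} \approx -1.3963 \cdot 10^{-13}$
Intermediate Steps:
$\frac{1}{-4367421 + \left(-980298 - 4522405\right) \left(-1787288 + 3088756\right)} = \frac{1}{-4367421 - 7161591868004} = \frac{1}{-7161596235425} = - \frac{1}{7161596235425}$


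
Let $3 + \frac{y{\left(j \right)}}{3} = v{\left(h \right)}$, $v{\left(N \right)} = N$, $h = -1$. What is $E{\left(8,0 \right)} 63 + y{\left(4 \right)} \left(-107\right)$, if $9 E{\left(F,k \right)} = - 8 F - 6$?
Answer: $794$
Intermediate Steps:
$E{\left(F,k \right)} = - \frac{2}{3} - \frac{8 F}{9}$ ($E{\left(F,k \right)} = \frac{- 8 F - 6}{9} = \frac{-6 - 8 F}{9} = - \frac{2}{3} - \frac{8 F}{9}$)
$y{\left(j \right)} = -12$ ($y{\left(j \right)} = -9 + 3 \left(-1\right) = -9 - 3 = -12$)
$E{\left(8,0 \right)} 63 + y{\left(4 \right)} \left(-107\right) = \left(- \frac{2}{3} - \frac{64}{9}\right) 63 - -1284 = \left(- \frac{2}{3} - \frac{64}{9}\right) 63 + 1284 = \left(- \frac{70}{9}\right) 63 + 1284 = -490 + 1284 = 794$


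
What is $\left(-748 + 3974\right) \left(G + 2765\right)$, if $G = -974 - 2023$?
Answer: $-748432$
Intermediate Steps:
$G = -2997$
$\left(-748 + 3974\right) \left(G + 2765\right) = \left(-748 + 3974\right) \left(-2997 + 2765\right) = 3226 \left(-232\right) = -748432$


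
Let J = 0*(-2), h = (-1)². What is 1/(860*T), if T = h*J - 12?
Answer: -1/10320 ≈ -9.6899e-5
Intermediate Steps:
h = 1
J = 0
T = -12 (T = 1*0 - 12 = 0 - 12 = -12)
1/(860*T) = 1/(860*(-12)) = (1/860)*(-1/12) = -1/10320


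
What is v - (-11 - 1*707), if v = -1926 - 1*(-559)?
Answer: -649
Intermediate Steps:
v = -1367 (v = -1926 + 559 = -1367)
v - (-11 - 1*707) = -1367 - (-11 - 1*707) = -1367 - (-11 - 707) = -1367 - 1*(-718) = -1367 + 718 = -649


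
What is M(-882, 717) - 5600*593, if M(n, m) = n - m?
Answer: -3322399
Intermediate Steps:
M(-882, 717) - 5600*593 = (-882 - 1*717) - 5600*593 = (-882 - 717) - 1*3320800 = -1599 - 3320800 = -3322399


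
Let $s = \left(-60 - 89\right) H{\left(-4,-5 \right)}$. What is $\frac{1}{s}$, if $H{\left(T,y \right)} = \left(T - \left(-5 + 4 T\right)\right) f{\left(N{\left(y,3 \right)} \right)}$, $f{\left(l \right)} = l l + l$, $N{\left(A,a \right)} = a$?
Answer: $- \frac{1}{30396} \approx -3.2899 \cdot 10^{-5}$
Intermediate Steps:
$f{\left(l \right)} = l + l^{2}$ ($f{\left(l \right)} = l^{2} + l = l + l^{2}$)
$H{\left(T,y \right)} = 60 - 36 T$ ($H{\left(T,y \right)} = \left(T - \left(-5 + 4 T\right)\right) 3 \left(1 + 3\right) = \left(T - \left(-5 + 4 T\right)\right) 3 \cdot 4 = \left(5 - 3 T\right) 12 = 60 - 36 T$)
$s = -30396$ ($s = \left(-60 - 89\right) \left(60 - -144\right) = - 149 \left(60 + 144\right) = \left(-149\right) 204 = -30396$)
$\frac{1}{s} = \frac{1}{-30396} = - \frac{1}{30396}$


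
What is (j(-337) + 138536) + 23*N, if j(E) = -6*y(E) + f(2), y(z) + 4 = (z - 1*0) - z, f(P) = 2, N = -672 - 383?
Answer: 114297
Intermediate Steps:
N = -1055
y(z) = -4 (y(z) = -4 + ((z - 1*0) - z) = -4 + ((z + 0) - z) = -4 + (z - z) = -4 + 0 = -4)
j(E) = 26 (j(E) = -6*(-4) + 2 = 24 + 2 = 26)
(j(-337) + 138536) + 23*N = (26 + 138536) + 23*(-1055) = 138562 - 24265 = 114297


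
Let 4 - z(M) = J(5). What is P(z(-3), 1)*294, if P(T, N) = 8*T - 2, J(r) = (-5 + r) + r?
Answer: -2940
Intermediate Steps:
J(r) = -5 + 2*r
z(M) = -1 (z(M) = 4 - (-5 + 2*5) = 4 - (-5 + 10) = 4 - 1*5 = 4 - 5 = -1)
P(T, N) = -2 + 8*T
P(z(-3), 1)*294 = (-2 + 8*(-1))*294 = (-2 - 8)*294 = -10*294 = -2940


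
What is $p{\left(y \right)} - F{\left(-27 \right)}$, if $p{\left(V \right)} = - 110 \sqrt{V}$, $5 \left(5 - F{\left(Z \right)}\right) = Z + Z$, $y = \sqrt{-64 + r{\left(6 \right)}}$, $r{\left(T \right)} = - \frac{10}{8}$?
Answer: $- \frac{79}{5} - 55 \sqrt{6} \sqrt[4]{29} \sqrt{i} \approx -236.87 - 221.07 i$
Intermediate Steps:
$r{\left(T \right)} = - \frac{5}{4}$ ($r{\left(T \right)} = \left(-10\right) \frac{1}{8} = - \frac{5}{4}$)
$y = \frac{3 i \sqrt{29}}{2}$ ($y = \sqrt{-64 - \frac{5}{4}} = \sqrt{- \frac{261}{4}} = \frac{3 i \sqrt{29}}{2} \approx 8.0777 i$)
$F{\left(Z \right)} = 5 - \frac{2 Z}{5}$ ($F{\left(Z \right)} = 5 - \frac{Z + Z}{5} = 5 - \frac{2 Z}{5}$)
$p{\left(y \right)} - F{\left(-27 \right)} = - 110 \sqrt{\frac{3 i \sqrt{29}}{2}} - \left(5 - - \frac{54}{5}\right) = - 110 \frac{\sqrt{6} \sqrt[4]{29} \sqrt{i}}{2} - \left(5 + \frac{54}{5}\right) = - 55 \sqrt{6} \sqrt[4]{29} \sqrt{i} - \frac{79}{5} = - \frac{79}{5} - 55 \sqrt{6} \sqrt[4]{29} \sqrt{i}$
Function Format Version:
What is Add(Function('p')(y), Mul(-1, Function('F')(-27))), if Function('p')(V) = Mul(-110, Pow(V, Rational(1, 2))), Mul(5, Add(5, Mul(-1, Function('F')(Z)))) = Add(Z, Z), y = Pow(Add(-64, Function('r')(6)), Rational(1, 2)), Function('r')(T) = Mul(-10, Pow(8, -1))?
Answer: Add(Rational(-79, 5), Mul(-55, Pow(6, Rational(1, 2)), Pow(29, Rational(1, 4)), Pow(I, Rational(1, 2)))) ≈ Add(-236.87, Mul(-221.07, I))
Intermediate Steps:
Function('r')(T) = Rational(-5, 4) (Function('r')(T) = Mul(-10, Rational(1, 8)) = Rational(-5, 4))
y = Mul(Rational(3, 2), I, Pow(29, Rational(1, 2))) (y = Pow(Add(-64, Rational(-5, 4)), Rational(1, 2)) = Pow(Rational(-261, 4), Rational(1, 2)) = Mul(Rational(3, 2), I, Pow(29, Rational(1, 2))) ≈ Mul(8.0777, I))
Function('F')(Z) = Add(5, Mul(Rational(-2, 5), Z)) (Function('F')(Z) = Add(5, Mul(Rational(-1, 5), Add(Z, Z))) = Add(5, Mul(Rational(-1, 5), Mul(2, Z))) = Add(5, Mul(Rational(-2, 5), Z)))
Add(Function('p')(y), Mul(-1, Function('F')(-27))) = Add(Mul(-110, Pow(Mul(Rational(3, 2), I, Pow(29, Rational(1, 2))), Rational(1, 2))), Mul(-1, Add(5, Mul(Rational(-2, 5), -27)))) = Add(Mul(-110, Mul(Rational(1, 2), Pow(6, Rational(1, 2)), Pow(29, Rational(1, 4)), Pow(I, Rational(1, 2)))), Mul(-1, Add(5, Rational(54, 5)))) = Add(Mul(-55, Pow(6, Rational(1, 2)), Pow(29, Rational(1, 4)), Pow(I, Rational(1, 2))), Mul(-1, Rational(79, 5))) = Add(Mul(-55, Pow(6, Rational(1, 2)), Pow(29, Rational(1, 4)), Pow(I, Rational(1, 2))), Rational(-79, 5)) = Add(Rational(-79, 5), Mul(-55, Pow(6, Rational(1, 2)), Pow(29, Rational(1, 4)), Pow(I, Rational(1, 2))))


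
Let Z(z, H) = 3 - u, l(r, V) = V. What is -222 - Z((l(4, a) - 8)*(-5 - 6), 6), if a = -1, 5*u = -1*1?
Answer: -1126/5 ≈ -225.20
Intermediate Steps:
u = -⅕ (u = (-1*1)/5 = (⅕)*(-1) = -⅕ ≈ -0.20000)
Z(z, H) = 16/5 (Z(z, H) = 3 - 1*(-⅕) = 3 + ⅕ = 16/5)
-222 - Z((l(4, a) - 8)*(-5 - 6), 6) = -222 - 1*16/5 = -222 - 16/5 = -1126/5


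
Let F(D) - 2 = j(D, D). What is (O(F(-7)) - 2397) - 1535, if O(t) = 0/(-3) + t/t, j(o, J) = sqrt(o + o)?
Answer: -3931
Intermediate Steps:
j(o, J) = sqrt(2)*sqrt(o) (j(o, J) = sqrt(2*o) = sqrt(2)*sqrt(o))
F(D) = 2 + sqrt(2)*sqrt(D)
O(t) = 1 (O(t) = 0*(-1/3) + 1 = 0 + 1 = 1)
(O(F(-7)) - 2397) - 1535 = (1 - 2397) - 1535 = -2396 - 1535 = -3931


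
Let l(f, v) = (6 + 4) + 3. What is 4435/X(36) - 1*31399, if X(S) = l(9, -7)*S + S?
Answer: -15820661/504 ≈ -31390.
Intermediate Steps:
l(f, v) = 13 (l(f, v) = 10 + 3 = 13)
X(S) = 14*S (X(S) = 13*S + S = 14*S)
4435/X(36) - 1*31399 = 4435/((14*36)) - 1*31399 = 4435/504 - 31399 = -15820661/504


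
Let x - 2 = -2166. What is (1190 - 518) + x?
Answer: -1492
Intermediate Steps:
x = -2164 (x = 2 - 2166 = -2164)
(1190 - 518) + x = (1190 - 518) - 2164 = 672 - 2164 = -1492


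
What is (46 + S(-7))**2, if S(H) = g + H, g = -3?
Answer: 1296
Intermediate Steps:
S(H) = -3 + H
(46 + S(-7))**2 = (46 + (-3 - 7))**2 = (46 - 10)**2 = 36**2 = 1296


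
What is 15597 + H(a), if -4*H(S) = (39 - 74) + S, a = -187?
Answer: 31305/2 ≈ 15653.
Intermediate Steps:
H(S) = 35/4 - S/4 (H(S) = -((39 - 74) + S)/4 = -(-35 + S)/4 = 35/4 - S/4)
15597 + H(a) = 15597 + (35/4 - ¼*(-187)) = 15597 + (35/4 + 187/4) = 15597 + 111/2 = 31305/2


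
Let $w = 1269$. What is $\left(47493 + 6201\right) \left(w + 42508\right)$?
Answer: $2350562238$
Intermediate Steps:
$\left(47493 + 6201\right) \left(w + 42508\right) = \left(47493 + 6201\right) \left(1269 + 42508\right) = 53694 \cdot 43777 = 2350562238$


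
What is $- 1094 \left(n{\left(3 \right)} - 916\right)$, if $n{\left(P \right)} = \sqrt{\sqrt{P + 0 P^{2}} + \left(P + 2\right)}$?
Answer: $1002104 - 1094 \sqrt{5 + \sqrt{3}} \approx 9.9927 \cdot 10^{5}$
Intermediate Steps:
$n{\left(P \right)} = \sqrt{2 + P + \sqrt{P}}$ ($n{\left(P \right)} = \sqrt{\sqrt{P + 0} + \left(2 + P\right)} = \sqrt{\sqrt{P} + \left(2 + P\right)} = \sqrt{2 + P + \sqrt{P}}$)
$- 1094 \left(n{\left(3 \right)} - 916\right) = - 1094 \left(\sqrt{2 + 3 + \sqrt{3}} - 916\right) = - 1094 \left(\sqrt{5 + \sqrt{3}} - 916\right) = - 1094 \left(-916 + \sqrt{5 + \sqrt{3}}\right) = 1002104 - 1094 \sqrt{5 + \sqrt{3}}$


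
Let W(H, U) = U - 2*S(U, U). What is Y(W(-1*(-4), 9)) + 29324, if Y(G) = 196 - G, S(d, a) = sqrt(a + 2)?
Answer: 29511 + 2*sqrt(11) ≈ 29518.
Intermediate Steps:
S(d, a) = sqrt(2 + a)
W(H, U) = U - 2*sqrt(2 + U)
Y(W(-1*(-4), 9)) + 29324 = (196 - (9 - 2*sqrt(2 + 9))) + 29324 = (196 - (9 - 2*sqrt(11))) + 29324 = (196 + (-9 + 2*sqrt(11))) + 29324 = (187 + 2*sqrt(11)) + 29324 = 29511 + 2*sqrt(11)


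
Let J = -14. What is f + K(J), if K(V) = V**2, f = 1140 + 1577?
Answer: 2913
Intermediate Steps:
f = 2717
f + K(J) = 2717 + (-14)**2 = 2717 + 196 = 2913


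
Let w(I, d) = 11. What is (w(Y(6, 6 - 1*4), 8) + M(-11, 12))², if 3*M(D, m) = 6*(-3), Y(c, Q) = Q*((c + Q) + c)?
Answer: 25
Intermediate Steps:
Y(c, Q) = Q*(Q + 2*c) (Y(c, Q) = Q*((Q + c) + c) = Q*(Q + 2*c))
M(D, m) = -6 (M(D, m) = (6*(-3))/3 = (⅓)*(-18) = -6)
(w(Y(6, 6 - 1*4), 8) + M(-11, 12))² = (11 - 6)² = 5² = 25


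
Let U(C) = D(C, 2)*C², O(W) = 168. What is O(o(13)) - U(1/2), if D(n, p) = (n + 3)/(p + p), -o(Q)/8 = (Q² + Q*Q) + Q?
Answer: 5369/32 ≈ 167.78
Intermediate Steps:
o(Q) = -16*Q² - 8*Q (o(Q) = -8*((Q² + Q*Q) + Q) = -8*((Q² + Q²) + Q) = -8*(2*Q² + Q) = -8*(Q + 2*Q²) = -16*Q² - 8*Q)
D(n, p) = (3 + n)/(2*p) (D(n, p) = (3 + n)/((2*p)) = (3 + n)*(1/(2*p)) = (3 + n)/(2*p))
U(C) = C²*(¾ + C/4) (U(C) = ((½)*(3 + C)/2)*C² = ((½)*(½)*(3 + C))*C² = (¾ + C/4)*C² = C²*(¾ + C/4))
O(o(13)) - U(1/2) = 168 - (1/2)²*(3 + 1/2)/4 = 168 - (½)²*(3 + ½)/4 = 168 - 7/(4*4*2) = 168 - 1*7/32 = 168 - 7/32 = 5369/32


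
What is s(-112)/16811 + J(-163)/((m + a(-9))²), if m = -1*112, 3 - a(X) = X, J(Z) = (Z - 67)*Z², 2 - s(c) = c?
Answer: -10272869557/16811000 ≈ -611.08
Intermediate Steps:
s(c) = 2 - c
J(Z) = Z²*(-67 + Z) (J(Z) = (-67 + Z)*Z² = Z²*(-67 + Z))
a(X) = 3 - X
m = -112
s(-112)/16811 + J(-163)/((m + a(-9))²) = (2 - 1*(-112))/16811 + ((-163)²*(-67 - 163))/((-112 + (3 - 1*(-9)))²) = (2 + 112)*(1/16811) + (26569*(-230))/((-112 + (3 + 9))²) = 114*(1/16811) - 6110870/(-112 + 12)² = 114/16811 - 6110870/((-100)²) = 114/16811 - 6110870/10000 = 114/16811 - 6110870*1/10000 = 114/16811 - 611087/1000 = -10272869557/16811000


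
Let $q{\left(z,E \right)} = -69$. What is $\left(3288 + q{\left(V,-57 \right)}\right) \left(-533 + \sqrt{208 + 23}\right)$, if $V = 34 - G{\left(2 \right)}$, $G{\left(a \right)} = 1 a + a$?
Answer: $-1715727 + 3219 \sqrt{231} \approx -1.6668 \cdot 10^{6}$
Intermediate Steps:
$G{\left(a \right)} = 2 a$ ($G{\left(a \right)} = a + a = 2 a$)
$V = 30$ ($V = 34 - 2 \cdot 2 = 34 - 4 = 30$)
$\left(3288 + q{\left(V,-57 \right)}\right) \left(-533 + \sqrt{208 + 23}\right) = \left(3288 - 69\right) \left(-533 + \sqrt{208 + 23}\right) = 3219 \left(-533 + \sqrt{231}\right) = -1715727 + 3219 \sqrt{231}$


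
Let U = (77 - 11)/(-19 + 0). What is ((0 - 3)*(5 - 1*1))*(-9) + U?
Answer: 1986/19 ≈ 104.53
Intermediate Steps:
U = -66/19 (U = 66/(-19) = 66*(-1/19) = -66/19 ≈ -3.4737)
((0 - 3)*(5 - 1*1))*(-9) + U = ((0 - 3)*(5 - 1*1))*(-9) - 66/19 = -3*(5 - 1)*(-9) - 66/19 = -3*4*(-9) - 66/19 = -12*(-9) - 66/19 = 108 - 66/19 = 1986/19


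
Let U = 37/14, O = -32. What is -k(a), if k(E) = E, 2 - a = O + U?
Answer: -439/14 ≈ -31.357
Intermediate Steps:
U = 37/14 (U = 37*(1/14) = 37/14 ≈ 2.6429)
a = 439/14 (a = 2 - (-32 + 37/14) = 2 - 1*(-411/14) = 2 + 411/14 = 439/14 ≈ 31.357)
-k(a) = -1*439/14 = -439/14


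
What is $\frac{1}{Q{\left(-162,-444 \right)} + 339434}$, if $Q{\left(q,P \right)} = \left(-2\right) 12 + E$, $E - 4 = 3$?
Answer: $\frac{1}{339417} \approx 2.9462 \cdot 10^{-6}$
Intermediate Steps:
$E = 7$ ($E = 4 + 3 = 7$)
$Q{\left(q,P \right)} = -17$ ($Q{\left(q,P \right)} = \left(-2\right) 12 + 7 = -24 + 7 = -17$)
$\frac{1}{Q{\left(-162,-444 \right)} + 339434} = \frac{1}{-17 + 339434} = \frac{1}{339417}$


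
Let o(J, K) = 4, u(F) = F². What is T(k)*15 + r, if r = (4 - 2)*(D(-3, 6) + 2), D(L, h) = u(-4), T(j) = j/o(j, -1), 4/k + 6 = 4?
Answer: 57/2 ≈ 28.500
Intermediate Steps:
k = -2 (k = 4/(-6 + 4) = 4/(-2) = 4*(-½) = -2)
T(j) = j/4
D(L, h) = 16 (D(L, h) = (-4)² = 16)
r = 36 (r = (4 - 2)*(16 + 2) = 2*18 = 36)
T(k)*15 + r = ((¼)*(-2))*15 + 36 = -½*15 + 36 = -15/2 + 36 = 57/2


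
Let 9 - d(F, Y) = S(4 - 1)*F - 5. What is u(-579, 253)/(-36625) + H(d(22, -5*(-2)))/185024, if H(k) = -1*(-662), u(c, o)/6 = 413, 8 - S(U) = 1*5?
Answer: -217121861/3388252000 ≈ -0.064081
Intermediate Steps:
S(U) = 3 (S(U) = 8 - 5 = 3)
u(c, o) = 2478 (u(c, o) = 6*413 = 2478)
d(F, Y) = 14 - 3*F (d(F, Y) = 9 - (3*F - 5) = 9 - (-5 + 3*F) = 9 + (5 - 3*F) = 14 - 3*F)
H(k) = 662
u(-579, 253)/(-36625) + H(d(22, -5*(-2)))/185024 = 2478/(-36625) + 662/185024 = 2478*(-1/36625) + 662*(1/185024) = -2478/36625 + 331/92512 = -217121861/3388252000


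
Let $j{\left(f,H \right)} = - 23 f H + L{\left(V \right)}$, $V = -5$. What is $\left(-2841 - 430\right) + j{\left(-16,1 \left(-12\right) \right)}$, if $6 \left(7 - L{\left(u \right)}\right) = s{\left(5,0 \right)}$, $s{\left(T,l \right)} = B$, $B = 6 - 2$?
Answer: $- \frac{23042}{3} \approx -7680.7$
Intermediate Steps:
$B = 4$ ($B = 6 - 2 = 4$)
$s{\left(T,l \right)} = 4$
$L{\left(u \right)} = \frac{19}{3}$ ($L{\left(u \right)} = 7 - \frac{2}{3} = \frac{19}{3}$)
$j{\left(f,H \right)} = \frac{19}{3} - 23 H f$ ($j{\left(f,H \right)} = - 23 f H + \frac{19}{3} = - 23 H f + \frac{19}{3} = \frac{19}{3} - 23 H f$)
$\left(-2841 - 430\right) + j{\left(-16,1 \left(-12\right) \right)} = \left(-2841 - 430\right) + \left(\frac{19}{3} - 23 \cdot 1 \left(-12\right) \left(-16\right)\right) = -3271 + \left(\frac{19}{3} - \left(-276\right) \left(-16\right)\right) = -3271 + \left(\frac{19}{3} - 4416\right) = -3271 - \frac{13229}{3} = - \frac{23042}{3}$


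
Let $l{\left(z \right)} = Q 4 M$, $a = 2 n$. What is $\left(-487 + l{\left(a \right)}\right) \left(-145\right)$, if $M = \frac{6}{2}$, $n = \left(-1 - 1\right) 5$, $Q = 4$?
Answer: $63655$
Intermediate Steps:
$n = -10$ ($n = \left(-2\right) 5 = -10$)
$M = 3$ ($M = 6 \cdot \frac{1}{2} = 3$)
$a = -20$ ($a = 2 \left(-10\right) = -20$)
$l{\left(z \right)} = 48$ ($l{\left(z \right)} = 4 \cdot 4 \cdot 3 = 16 \cdot 3 = 48$)
$\left(-487 + l{\left(a \right)}\right) \left(-145\right) = \left(-487 + 48\right) \left(-145\right) = \left(-439\right) \left(-145\right) = 63655$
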